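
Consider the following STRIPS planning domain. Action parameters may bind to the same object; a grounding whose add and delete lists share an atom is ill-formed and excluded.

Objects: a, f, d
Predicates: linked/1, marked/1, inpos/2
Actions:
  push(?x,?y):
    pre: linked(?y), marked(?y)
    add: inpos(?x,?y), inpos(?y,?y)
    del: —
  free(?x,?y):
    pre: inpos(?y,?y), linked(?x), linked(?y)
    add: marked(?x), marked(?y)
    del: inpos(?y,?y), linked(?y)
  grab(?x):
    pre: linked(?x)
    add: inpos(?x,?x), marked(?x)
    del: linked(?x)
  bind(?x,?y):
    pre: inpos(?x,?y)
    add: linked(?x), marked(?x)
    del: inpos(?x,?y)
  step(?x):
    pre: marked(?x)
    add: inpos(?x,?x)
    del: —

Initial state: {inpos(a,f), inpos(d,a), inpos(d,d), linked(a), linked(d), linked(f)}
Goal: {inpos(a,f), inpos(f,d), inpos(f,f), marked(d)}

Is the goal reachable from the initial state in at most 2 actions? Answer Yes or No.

No

1. grab(f)  →  {inpos(a,f), inpos(d,a), inpos(d,d), inpos(f,f), linked(a), linked(d), marked(f)}
2. bind(d,a)  →  {inpos(a,f), inpos(d,d), inpos(f,f), linked(a), linked(d), marked(d), marked(f)}
3. push(f,d)  →  {inpos(a,f), inpos(d,d), inpos(f,d), inpos(f,f), linked(a), linked(d), marked(d), marked(f)}
optimal plan length = 3; 3 > 2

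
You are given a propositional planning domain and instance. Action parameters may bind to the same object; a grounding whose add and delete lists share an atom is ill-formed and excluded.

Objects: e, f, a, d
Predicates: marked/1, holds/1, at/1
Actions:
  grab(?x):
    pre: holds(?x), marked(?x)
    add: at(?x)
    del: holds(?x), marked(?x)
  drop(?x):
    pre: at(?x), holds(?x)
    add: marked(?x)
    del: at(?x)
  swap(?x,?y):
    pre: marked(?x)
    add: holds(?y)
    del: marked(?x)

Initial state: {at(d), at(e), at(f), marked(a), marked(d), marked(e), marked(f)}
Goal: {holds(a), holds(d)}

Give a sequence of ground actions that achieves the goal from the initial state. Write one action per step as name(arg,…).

1. swap(e,a)  →  {at(d), at(e), at(f), holds(a), marked(a), marked(d), marked(f)}
2. swap(f,d)  →  {at(d), at(e), at(f), holds(a), holds(d), marked(a), marked(d)}

swap(e,a); swap(f,d)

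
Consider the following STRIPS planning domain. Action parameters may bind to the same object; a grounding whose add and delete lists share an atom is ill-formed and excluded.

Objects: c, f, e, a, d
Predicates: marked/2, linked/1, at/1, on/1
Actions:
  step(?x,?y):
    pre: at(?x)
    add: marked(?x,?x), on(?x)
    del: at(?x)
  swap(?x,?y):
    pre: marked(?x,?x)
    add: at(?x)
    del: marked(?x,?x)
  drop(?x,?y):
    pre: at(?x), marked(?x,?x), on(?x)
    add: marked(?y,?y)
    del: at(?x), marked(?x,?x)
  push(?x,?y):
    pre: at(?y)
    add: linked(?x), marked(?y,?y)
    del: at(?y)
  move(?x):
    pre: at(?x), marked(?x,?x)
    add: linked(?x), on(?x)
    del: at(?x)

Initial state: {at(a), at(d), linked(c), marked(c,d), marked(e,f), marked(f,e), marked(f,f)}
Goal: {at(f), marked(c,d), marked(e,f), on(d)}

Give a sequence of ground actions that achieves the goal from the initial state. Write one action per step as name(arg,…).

1. step(d,c)  →  {at(a), linked(c), marked(c,d), marked(d,d), marked(e,f), marked(f,e), marked(f,f), on(d)}
2. swap(f,c)  →  {at(a), at(f), linked(c), marked(c,d), marked(d,d), marked(e,f), marked(f,e), on(d)}

step(d,c); swap(f,c)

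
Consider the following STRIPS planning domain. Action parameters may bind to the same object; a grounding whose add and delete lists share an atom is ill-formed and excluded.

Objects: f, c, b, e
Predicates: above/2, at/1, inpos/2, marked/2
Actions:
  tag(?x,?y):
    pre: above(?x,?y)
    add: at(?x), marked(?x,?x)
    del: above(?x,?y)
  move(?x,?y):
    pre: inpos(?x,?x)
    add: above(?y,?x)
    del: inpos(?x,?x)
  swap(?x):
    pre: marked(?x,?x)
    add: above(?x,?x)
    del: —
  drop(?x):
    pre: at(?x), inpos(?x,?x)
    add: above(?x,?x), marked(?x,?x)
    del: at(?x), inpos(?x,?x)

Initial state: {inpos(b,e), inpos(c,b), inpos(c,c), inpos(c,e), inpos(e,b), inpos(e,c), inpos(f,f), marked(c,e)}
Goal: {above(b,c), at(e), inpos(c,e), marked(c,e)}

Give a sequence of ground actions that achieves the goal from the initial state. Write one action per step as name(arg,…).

move(f,e); tag(e,f); move(c,b)

1. move(f,e)  →  {above(e,f), inpos(b,e), inpos(c,b), inpos(c,c), inpos(c,e), inpos(e,b), inpos(e,c), marked(c,e)}
2. tag(e,f)  →  {at(e), inpos(b,e), inpos(c,b), inpos(c,c), inpos(c,e), inpos(e,b), inpos(e,c), marked(c,e), marked(e,e)}
3. move(c,b)  →  {above(b,c), at(e), inpos(b,e), inpos(c,b), inpos(c,e), inpos(e,b), inpos(e,c), marked(c,e), marked(e,e)}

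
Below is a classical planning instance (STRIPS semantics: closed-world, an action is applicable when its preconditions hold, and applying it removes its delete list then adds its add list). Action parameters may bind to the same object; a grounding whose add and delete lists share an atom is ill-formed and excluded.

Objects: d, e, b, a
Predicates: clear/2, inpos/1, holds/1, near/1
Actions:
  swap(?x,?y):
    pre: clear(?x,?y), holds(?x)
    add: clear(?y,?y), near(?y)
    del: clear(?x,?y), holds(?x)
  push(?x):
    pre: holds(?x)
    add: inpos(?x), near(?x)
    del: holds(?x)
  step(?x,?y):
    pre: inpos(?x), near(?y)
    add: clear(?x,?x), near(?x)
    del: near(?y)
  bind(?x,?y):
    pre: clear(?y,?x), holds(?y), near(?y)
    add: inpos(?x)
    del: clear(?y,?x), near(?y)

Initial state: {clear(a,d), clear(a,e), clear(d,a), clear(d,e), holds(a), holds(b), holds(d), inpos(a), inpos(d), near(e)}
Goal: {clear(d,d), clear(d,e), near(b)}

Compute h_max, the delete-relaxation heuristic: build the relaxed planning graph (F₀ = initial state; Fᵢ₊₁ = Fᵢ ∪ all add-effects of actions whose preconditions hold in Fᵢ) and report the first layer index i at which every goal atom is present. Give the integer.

F0 = init (10 atoms)
F1 = F0 ∪ {clear(a,a), clear(d,d), clear(e,e), inpos(b), near(a), near(b), near(d)}  (17 atoms)
goal ⊆ F1  ⇒  h_max = 1

1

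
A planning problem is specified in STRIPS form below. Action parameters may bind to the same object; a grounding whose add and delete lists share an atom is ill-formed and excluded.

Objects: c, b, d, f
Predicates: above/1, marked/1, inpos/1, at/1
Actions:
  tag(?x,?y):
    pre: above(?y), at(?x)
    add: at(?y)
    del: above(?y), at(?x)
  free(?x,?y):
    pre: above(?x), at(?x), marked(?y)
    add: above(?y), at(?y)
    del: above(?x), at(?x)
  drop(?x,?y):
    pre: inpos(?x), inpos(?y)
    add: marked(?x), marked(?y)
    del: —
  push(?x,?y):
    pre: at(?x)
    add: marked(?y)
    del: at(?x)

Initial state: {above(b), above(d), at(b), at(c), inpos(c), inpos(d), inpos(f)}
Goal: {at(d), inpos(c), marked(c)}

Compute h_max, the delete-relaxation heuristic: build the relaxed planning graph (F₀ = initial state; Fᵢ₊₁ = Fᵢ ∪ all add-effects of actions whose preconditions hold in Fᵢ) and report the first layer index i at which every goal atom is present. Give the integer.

1

F0 = init (7 atoms)
F1 = F0 ∪ {at(d), marked(b), marked(c), marked(d), marked(f)}  (12 atoms)
goal ⊆ F1  ⇒  h_max = 1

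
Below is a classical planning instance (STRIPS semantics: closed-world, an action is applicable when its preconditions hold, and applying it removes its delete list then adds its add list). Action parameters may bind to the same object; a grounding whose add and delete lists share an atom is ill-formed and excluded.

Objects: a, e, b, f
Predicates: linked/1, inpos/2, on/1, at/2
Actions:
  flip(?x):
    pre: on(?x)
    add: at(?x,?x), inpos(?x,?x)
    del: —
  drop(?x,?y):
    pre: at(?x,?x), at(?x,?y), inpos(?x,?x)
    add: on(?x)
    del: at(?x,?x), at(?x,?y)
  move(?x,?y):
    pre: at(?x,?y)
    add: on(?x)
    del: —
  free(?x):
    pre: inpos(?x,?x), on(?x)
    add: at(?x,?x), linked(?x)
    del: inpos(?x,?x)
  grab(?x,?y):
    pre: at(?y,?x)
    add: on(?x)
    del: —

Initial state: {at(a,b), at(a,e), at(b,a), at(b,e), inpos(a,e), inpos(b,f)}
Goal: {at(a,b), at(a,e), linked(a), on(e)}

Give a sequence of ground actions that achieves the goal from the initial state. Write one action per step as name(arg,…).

move(a,e); flip(a); free(a); grab(e,a)

1. move(a,e)  →  {at(a,b), at(a,e), at(b,a), at(b,e), inpos(a,e), inpos(b,f), on(a)}
2. flip(a)  →  {at(a,a), at(a,b), at(a,e), at(b,a), at(b,e), inpos(a,a), inpos(a,e), inpos(b,f), on(a)}
3. free(a)  →  {at(a,a), at(a,b), at(a,e), at(b,a), at(b,e), inpos(a,e), inpos(b,f), linked(a), on(a)}
4. grab(e,a)  →  {at(a,a), at(a,b), at(a,e), at(b,a), at(b,e), inpos(a,e), inpos(b,f), linked(a), on(a), on(e)}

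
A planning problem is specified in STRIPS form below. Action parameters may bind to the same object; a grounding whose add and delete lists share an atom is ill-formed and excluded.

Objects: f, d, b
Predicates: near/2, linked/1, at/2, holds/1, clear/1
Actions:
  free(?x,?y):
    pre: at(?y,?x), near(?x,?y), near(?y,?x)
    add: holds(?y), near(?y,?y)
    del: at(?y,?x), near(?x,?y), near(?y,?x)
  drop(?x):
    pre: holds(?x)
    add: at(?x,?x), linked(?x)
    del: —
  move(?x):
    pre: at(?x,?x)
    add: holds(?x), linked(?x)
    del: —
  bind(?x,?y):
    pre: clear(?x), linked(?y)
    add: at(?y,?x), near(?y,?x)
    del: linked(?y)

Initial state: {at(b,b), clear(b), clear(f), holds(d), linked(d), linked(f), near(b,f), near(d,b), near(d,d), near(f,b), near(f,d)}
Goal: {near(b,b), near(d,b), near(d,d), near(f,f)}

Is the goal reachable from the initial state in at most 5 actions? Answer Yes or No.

1. move(b)  →  {at(b,b), clear(b), clear(f), holds(b), holds(d), linked(b), linked(d), linked(f), near(b,f), near(d,b), near(d,d), near(f,b), near(f,d)}
2. bind(f,f)  →  {at(b,b), at(f,f), clear(b), clear(f), holds(b), holds(d), linked(b), linked(d), near(b,f), near(d,b), near(d,d), near(f,b), near(f,d), near(f,f)}
3. bind(b,b)  →  {at(b,b), at(f,f), clear(b), clear(f), holds(b), holds(d), linked(d), near(b,b), near(b,f), near(d,b), near(d,d), near(f,b), near(f,d), near(f,f)}
optimal plan length = 3; 3 ≤ 5

Yes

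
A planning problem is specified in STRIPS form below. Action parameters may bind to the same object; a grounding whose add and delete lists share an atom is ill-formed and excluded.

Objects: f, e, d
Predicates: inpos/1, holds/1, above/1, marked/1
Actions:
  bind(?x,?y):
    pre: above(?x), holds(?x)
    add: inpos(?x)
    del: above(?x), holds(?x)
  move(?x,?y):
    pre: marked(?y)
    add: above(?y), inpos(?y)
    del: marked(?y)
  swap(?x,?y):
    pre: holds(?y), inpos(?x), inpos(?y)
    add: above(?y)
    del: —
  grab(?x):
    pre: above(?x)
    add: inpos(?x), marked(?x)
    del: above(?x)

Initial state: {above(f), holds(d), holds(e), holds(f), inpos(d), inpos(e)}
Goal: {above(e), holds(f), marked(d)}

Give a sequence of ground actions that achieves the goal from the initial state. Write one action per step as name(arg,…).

1. swap(e,e)  →  {above(e), above(f), holds(d), holds(e), holds(f), inpos(d), inpos(e)}
2. swap(e,d)  →  {above(d), above(e), above(f), holds(d), holds(e), holds(f), inpos(d), inpos(e)}
3. grab(d)  →  {above(e), above(f), holds(d), holds(e), holds(f), inpos(d), inpos(e), marked(d)}

swap(e,e); swap(e,d); grab(d)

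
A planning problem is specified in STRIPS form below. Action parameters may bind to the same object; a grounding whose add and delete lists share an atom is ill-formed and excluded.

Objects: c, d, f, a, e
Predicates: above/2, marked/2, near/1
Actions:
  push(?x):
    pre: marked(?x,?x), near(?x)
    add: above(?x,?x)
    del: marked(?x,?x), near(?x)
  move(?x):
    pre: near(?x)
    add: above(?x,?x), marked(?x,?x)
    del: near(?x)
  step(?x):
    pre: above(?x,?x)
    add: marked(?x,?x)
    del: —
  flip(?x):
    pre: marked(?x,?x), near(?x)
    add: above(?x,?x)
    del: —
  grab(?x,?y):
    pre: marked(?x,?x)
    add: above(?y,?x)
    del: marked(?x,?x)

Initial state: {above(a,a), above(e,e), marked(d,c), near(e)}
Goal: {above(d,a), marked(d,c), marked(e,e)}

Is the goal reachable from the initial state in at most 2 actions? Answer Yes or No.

No

1. move(e)  →  {above(a,a), above(e,e), marked(d,c), marked(e,e)}
2. step(a)  →  {above(a,a), above(e,e), marked(a,a), marked(d,c), marked(e,e)}
3. grab(a,d)  →  {above(a,a), above(d,a), above(e,e), marked(d,c), marked(e,e)}
optimal plan length = 3; 3 > 2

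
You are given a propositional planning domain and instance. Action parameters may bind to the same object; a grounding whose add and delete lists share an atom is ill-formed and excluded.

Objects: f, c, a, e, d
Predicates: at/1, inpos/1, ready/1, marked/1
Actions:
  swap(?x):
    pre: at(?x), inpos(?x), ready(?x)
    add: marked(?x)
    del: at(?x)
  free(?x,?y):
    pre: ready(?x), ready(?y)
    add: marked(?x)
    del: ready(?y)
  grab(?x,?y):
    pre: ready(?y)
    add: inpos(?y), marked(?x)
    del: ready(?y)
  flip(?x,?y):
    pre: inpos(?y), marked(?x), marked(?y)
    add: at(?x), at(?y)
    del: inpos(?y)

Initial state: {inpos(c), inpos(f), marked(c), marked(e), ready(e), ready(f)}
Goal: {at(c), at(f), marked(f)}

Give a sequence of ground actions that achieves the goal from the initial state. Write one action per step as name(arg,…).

1. free(f,f)  →  {inpos(c), inpos(f), marked(c), marked(e), marked(f), ready(e)}
2. flip(f,c)  →  {at(c), at(f), inpos(f), marked(c), marked(e), marked(f), ready(e)}

free(f,f); flip(f,c)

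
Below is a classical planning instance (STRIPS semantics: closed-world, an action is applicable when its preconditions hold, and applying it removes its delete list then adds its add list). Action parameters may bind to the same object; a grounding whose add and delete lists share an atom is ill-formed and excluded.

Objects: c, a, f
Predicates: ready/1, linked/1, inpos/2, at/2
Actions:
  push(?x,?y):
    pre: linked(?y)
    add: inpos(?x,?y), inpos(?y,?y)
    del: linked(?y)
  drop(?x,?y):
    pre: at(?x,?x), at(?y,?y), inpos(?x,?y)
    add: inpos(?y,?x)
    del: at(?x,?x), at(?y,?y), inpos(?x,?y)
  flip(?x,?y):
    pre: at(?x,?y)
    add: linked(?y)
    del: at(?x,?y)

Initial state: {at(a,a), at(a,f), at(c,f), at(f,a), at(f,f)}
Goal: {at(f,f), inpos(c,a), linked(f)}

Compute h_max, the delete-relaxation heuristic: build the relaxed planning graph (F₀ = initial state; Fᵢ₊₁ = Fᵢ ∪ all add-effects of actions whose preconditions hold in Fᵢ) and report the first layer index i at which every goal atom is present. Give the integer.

2

F0 = init (5 atoms)
F1 = F0 ∪ {linked(a), linked(f)}  (7 atoms)
F2 = F1 ∪ {inpos(a,a), inpos(a,f), inpos(c,a), inpos(c,f), inpos(f,a), inpos(f,f)}  (13 atoms)
goal ⊆ F2  ⇒  h_max = 2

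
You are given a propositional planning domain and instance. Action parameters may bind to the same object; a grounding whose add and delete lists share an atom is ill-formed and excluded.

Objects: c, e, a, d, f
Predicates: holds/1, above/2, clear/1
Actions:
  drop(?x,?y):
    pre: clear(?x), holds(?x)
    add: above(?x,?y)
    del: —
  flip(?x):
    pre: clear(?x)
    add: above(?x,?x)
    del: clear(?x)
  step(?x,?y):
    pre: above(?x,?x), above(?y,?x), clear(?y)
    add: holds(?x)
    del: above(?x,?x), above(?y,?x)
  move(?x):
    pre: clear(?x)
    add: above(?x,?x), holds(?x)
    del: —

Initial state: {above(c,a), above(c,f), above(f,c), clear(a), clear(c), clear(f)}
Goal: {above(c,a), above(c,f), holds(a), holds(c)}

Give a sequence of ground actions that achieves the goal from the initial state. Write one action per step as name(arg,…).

move(c); move(a)

1. move(c)  →  {above(c,a), above(c,c), above(c,f), above(f,c), clear(a), clear(c), clear(f), holds(c)}
2. move(a)  →  {above(a,a), above(c,a), above(c,c), above(c,f), above(f,c), clear(a), clear(c), clear(f), holds(a), holds(c)}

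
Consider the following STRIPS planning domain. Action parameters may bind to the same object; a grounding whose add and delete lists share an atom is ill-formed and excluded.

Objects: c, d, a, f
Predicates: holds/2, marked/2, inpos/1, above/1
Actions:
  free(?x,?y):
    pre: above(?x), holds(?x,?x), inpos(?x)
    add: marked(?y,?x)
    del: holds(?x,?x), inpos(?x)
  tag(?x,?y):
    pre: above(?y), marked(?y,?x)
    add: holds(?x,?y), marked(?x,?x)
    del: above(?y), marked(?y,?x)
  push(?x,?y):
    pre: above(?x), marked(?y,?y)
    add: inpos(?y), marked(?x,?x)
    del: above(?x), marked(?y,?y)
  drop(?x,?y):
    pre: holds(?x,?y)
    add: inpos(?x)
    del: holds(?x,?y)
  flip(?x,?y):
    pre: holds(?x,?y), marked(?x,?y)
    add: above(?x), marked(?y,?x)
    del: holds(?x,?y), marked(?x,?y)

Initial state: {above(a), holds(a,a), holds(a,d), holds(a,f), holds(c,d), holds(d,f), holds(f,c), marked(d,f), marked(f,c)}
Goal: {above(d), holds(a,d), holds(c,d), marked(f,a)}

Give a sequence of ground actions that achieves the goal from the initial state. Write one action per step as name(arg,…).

1. drop(a,f)  →  {above(a), holds(a,a), holds(a,d), holds(c,d), holds(d,f), holds(f,c), inpos(a), marked(d,f), marked(f,c)}
2. free(a,f)  →  {above(a), holds(a,d), holds(c,d), holds(d,f), holds(f,c), marked(d,f), marked(f,a), marked(f,c)}
3. flip(d,f)  →  {above(a), above(d), holds(a,d), holds(c,d), holds(f,c), marked(f,a), marked(f,c), marked(f,d)}

drop(a,f); free(a,f); flip(d,f)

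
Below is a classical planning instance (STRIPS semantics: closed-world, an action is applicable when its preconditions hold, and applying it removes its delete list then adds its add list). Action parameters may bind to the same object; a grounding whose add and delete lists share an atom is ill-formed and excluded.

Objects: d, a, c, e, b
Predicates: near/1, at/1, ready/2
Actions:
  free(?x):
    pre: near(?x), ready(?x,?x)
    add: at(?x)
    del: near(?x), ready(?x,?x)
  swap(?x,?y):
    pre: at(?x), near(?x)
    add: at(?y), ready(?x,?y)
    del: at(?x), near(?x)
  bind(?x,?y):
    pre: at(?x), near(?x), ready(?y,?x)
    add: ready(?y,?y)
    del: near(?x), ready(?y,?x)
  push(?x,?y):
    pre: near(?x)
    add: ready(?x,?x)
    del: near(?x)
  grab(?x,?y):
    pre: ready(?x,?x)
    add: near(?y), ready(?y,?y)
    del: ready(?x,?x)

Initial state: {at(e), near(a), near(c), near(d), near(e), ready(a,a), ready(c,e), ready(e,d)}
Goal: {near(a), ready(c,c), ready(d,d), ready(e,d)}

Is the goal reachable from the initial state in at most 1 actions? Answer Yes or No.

1. bind(e,c)  →  {at(e), near(a), near(c), near(d), ready(a,a), ready(c,c), ready(e,d)}
2. push(d,d)  →  {at(e), near(a), near(c), ready(a,a), ready(c,c), ready(d,d), ready(e,d)}
optimal plan length = 2; 2 > 1

No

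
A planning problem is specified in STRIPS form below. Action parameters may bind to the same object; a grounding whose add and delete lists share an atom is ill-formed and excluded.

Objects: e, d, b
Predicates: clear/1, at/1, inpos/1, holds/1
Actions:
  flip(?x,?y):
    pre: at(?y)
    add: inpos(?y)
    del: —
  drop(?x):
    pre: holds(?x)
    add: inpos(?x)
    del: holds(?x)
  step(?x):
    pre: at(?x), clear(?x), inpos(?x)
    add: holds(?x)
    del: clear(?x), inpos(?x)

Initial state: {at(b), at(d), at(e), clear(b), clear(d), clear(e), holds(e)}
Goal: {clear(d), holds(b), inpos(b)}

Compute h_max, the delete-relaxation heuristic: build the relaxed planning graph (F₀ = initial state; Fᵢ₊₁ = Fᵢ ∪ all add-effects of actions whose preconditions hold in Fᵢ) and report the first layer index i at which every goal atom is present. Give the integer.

F0 = init (7 atoms)
F1 = F0 ∪ {inpos(b), inpos(d), inpos(e)}  (10 atoms)
F2 = F1 ∪ {holds(b), holds(d)}  (12 atoms)
goal ⊆ F2  ⇒  h_max = 2

2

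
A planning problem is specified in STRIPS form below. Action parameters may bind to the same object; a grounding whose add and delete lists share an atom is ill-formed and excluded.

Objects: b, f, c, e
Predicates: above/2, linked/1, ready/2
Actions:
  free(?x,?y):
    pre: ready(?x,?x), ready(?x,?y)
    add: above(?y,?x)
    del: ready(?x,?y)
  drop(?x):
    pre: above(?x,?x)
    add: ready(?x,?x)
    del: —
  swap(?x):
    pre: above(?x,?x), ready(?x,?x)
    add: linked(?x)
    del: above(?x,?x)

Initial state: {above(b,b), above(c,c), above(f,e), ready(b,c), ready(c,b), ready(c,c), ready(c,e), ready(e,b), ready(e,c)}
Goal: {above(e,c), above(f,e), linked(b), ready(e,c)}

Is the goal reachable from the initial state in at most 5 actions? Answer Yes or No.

Yes

1. free(c,e)  →  {above(b,b), above(c,c), above(e,c), above(f,e), ready(b,c), ready(c,b), ready(c,c), ready(e,b), ready(e,c)}
2. drop(b)  →  {above(b,b), above(c,c), above(e,c), above(f,e), ready(b,b), ready(b,c), ready(c,b), ready(c,c), ready(e,b), ready(e,c)}
3. swap(b)  →  {above(c,c), above(e,c), above(f,e), linked(b), ready(b,b), ready(b,c), ready(c,b), ready(c,c), ready(e,b), ready(e,c)}
optimal plan length = 3; 3 ≤ 5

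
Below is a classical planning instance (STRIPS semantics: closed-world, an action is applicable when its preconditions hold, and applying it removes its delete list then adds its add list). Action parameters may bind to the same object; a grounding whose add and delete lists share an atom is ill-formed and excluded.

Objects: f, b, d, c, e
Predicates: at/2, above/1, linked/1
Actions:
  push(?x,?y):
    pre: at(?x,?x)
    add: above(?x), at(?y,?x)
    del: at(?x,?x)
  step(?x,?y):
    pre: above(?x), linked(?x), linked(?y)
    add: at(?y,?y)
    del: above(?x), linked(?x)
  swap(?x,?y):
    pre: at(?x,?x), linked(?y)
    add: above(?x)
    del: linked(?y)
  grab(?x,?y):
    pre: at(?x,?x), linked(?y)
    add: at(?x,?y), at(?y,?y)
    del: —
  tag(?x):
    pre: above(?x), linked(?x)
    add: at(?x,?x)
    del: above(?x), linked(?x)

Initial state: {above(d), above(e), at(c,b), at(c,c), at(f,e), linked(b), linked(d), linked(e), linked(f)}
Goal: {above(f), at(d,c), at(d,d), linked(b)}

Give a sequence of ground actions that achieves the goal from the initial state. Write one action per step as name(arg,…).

1. push(c,d)  →  {above(c), above(d), above(e), at(c,b), at(d,c), at(f,e), linked(b), linked(d), linked(e), linked(f)}
2. step(d,d)  →  {above(c), above(e), at(c,b), at(d,c), at(d,d), at(f,e), linked(b), linked(e), linked(f)}
3. step(e,f)  →  {above(c), at(c,b), at(d,c), at(d,d), at(f,e), at(f,f), linked(b), linked(f)}
4. push(f,b)  →  {above(c), above(f), at(b,f), at(c,b), at(d,c), at(d,d), at(f,e), linked(b), linked(f)}

push(c,d); step(d,d); step(e,f); push(f,b)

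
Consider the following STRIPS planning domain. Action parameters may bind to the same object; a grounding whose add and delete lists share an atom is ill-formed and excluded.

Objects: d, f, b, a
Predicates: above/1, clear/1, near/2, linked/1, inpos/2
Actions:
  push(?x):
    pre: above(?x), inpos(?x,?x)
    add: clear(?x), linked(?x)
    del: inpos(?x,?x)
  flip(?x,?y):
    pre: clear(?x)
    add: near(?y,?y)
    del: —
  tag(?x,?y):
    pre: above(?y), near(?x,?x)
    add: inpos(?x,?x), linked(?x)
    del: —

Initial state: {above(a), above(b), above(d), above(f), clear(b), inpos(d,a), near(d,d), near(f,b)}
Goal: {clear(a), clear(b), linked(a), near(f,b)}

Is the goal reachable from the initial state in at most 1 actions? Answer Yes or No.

1. flip(b,a)  →  {above(a), above(b), above(d), above(f), clear(b), inpos(d,a), near(a,a), near(d,d), near(f,b)}
2. tag(a,d)  →  {above(a), above(b), above(d), above(f), clear(b), inpos(a,a), inpos(d,a), linked(a), near(a,a), near(d,d), near(f,b)}
3. push(a)  →  {above(a), above(b), above(d), above(f), clear(a), clear(b), inpos(d,a), linked(a), near(a,a), near(d,d), near(f,b)}
optimal plan length = 3; 3 > 1

No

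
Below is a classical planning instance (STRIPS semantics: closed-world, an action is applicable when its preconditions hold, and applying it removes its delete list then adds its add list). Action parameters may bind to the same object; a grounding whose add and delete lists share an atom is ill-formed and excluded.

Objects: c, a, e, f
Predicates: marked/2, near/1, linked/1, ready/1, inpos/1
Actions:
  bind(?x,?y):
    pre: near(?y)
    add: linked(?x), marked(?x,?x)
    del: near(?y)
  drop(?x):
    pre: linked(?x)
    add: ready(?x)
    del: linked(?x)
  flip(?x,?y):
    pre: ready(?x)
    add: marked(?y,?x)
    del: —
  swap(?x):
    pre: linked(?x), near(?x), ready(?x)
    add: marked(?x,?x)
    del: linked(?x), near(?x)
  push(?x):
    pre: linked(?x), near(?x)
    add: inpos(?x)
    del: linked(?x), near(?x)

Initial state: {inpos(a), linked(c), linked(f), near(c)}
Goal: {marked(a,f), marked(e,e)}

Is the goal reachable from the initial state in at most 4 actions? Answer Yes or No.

1. bind(e,c)  →  {inpos(a), linked(c), linked(e), linked(f), marked(e,e)}
2. drop(f)  →  {inpos(a), linked(c), linked(e), marked(e,e), ready(f)}
3. flip(f,a)  →  {inpos(a), linked(c), linked(e), marked(a,f), marked(e,e), ready(f)}
optimal plan length = 3; 3 ≤ 4

Yes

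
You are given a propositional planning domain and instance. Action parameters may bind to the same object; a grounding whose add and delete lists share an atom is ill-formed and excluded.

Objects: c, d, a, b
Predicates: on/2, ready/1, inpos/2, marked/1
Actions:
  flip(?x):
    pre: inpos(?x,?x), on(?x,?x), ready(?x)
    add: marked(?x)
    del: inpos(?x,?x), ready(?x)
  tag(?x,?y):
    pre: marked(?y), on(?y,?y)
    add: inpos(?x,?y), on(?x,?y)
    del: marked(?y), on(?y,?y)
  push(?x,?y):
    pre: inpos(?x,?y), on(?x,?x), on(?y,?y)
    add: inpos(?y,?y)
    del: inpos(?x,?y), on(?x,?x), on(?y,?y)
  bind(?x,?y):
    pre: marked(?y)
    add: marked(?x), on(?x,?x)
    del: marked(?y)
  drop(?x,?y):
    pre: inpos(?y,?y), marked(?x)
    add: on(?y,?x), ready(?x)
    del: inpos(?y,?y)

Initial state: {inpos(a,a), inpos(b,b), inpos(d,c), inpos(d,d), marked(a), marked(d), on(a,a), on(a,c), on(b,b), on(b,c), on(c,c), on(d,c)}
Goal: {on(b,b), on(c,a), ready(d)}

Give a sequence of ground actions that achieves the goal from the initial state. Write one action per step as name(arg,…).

tag(c,a); drop(d,d)

1. tag(c,a)  →  {inpos(a,a), inpos(b,b), inpos(c,a), inpos(d,c), inpos(d,d), marked(d), on(a,c), on(b,b), on(b,c), on(c,a), on(c,c), on(d,c)}
2. drop(d,d)  →  {inpos(a,a), inpos(b,b), inpos(c,a), inpos(d,c), marked(d), on(a,c), on(b,b), on(b,c), on(c,a), on(c,c), on(d,c), on(d,d), ready(d)}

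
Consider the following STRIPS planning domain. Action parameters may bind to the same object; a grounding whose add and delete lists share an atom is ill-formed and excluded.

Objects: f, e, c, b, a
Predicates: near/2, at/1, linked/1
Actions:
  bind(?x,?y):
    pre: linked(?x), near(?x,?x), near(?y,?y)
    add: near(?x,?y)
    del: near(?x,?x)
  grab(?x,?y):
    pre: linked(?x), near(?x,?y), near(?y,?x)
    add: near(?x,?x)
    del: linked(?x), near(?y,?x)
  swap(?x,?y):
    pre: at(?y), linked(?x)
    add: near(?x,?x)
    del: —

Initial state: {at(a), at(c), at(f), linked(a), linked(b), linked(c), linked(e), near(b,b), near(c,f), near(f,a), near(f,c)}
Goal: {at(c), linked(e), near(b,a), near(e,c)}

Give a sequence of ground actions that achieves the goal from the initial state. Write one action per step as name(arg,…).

1. grab(c,f)  →  {at(a), at(c), at(f), linked(a), linked(b), linked(e), near(b,b), near(c,c), near(c,f), near(f,a)}
2. swap(e,f)  →  {at(a), at(c), at(f), linked(a), linked(b), linked(e), near(b,b), near(c,c), near(c,f), near(e,e), near(f,a)}
3. bind(e,c)  →  {at(a), at(c), at(f), linked(a), linked(b), linked(e), near(b,b), near(c,c), near(c,f), near(e,c), near(f,a)}
4. swap(a,f)  →  {at(a), at(c), at(f), linked(a), linked(b), linked(e), near(a,a), near(b,b), near(c,c), near(c,f), near(e,c), near(f,a)}
5. bind(b,a)  →  {at(a), at(c), at(f), linked(a), linked(b), linked(e), near(a,a), near(b,a), near(c,c), near(c,f), near(e,c), near(f,a)}

grab(c,f); swap(e,f); bind(e,c); swap(a,f); bind(b,a)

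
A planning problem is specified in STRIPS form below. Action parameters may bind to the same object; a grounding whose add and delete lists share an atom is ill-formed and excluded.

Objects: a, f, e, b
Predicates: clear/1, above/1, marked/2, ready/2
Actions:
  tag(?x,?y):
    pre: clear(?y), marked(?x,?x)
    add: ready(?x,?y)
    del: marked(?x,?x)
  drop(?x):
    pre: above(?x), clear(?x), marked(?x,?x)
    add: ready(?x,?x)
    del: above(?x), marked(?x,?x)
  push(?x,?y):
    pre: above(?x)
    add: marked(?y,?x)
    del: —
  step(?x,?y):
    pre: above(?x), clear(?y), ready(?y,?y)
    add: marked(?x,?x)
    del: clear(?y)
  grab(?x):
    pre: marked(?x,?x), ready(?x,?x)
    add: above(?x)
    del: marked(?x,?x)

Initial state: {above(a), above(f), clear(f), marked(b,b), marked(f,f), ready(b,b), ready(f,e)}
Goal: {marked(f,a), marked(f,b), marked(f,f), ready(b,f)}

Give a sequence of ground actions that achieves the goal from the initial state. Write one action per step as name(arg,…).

push(a,f); grab(b); push(b,f); push(b,b); tag(b,f)

1. push(a,f)  →  {above(a), above(f), clear(f), marked(b,b), marked(f,a), marked(f,f), ready(b,b), ready(f,e)}
2. grab(b)  →  {above(a), above(b), above(f), clear(f), marked(f,a), marked(f,f), ready(b,b), ready(f,e)}
3. push(b,f)  →  {above(a), above(b), above(f), clear(f), marked(f,a), marked(f,b), marked(f,f), ready(b,b), ready(f,e)}
4. push(b,b)  →  {above(a), above(b), above(f), clear(f), marked(b,b), marked(f,a), marked(f,b), marked(f,f), ready(b,b), ready(f,e)}
5. tag(b,f)  →  {above(a), above(b), above(f), clear(f), marked(f,a), marked(f,b), marked(f,f), ready(b,b), ready(b,f), ready(f,e)}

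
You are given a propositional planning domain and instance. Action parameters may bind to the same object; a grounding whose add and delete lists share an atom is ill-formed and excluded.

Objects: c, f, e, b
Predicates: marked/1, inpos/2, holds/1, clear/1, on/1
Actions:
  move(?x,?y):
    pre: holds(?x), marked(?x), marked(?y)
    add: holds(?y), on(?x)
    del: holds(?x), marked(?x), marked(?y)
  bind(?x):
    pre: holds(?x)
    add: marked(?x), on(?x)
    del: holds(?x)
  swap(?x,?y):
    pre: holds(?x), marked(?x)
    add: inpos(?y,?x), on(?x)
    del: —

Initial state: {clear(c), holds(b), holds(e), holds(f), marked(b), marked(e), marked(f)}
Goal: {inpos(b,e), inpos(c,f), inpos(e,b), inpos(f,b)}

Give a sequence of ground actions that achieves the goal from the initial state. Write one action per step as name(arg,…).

1. swap(f,c)  →  {clear(c), holds(b), holds(e), holds(f), inpos(c,f), marked(b), marked(e), marked(f), on(f)}
2. swap(e,b)  →  {clear(c), holds(b), holds(e), holds(f), inpos(b,e), inpos(c,f), marked(b), marked(e), marked(f), on(e), on(f)}
3. swap(b,f)  →  {clear(c), holds(b), holds(e), holds(f), inpos(b,e), inpos(c,f), inpos(f,b), marked(b), marked(e), marked(f), on(b), on(e), on(f)}
4. swap(b,e)  →  {clear(c), holds(b), holds(e), holds(f), inpos(b,e), inpos(c,f), inpos(e,b), inpos(f,b), marked(b), marked(e), marked(f), on(b), on(e), on(f)}

swap(f,c); swap(e,b); swap(b,f); swap(b,e)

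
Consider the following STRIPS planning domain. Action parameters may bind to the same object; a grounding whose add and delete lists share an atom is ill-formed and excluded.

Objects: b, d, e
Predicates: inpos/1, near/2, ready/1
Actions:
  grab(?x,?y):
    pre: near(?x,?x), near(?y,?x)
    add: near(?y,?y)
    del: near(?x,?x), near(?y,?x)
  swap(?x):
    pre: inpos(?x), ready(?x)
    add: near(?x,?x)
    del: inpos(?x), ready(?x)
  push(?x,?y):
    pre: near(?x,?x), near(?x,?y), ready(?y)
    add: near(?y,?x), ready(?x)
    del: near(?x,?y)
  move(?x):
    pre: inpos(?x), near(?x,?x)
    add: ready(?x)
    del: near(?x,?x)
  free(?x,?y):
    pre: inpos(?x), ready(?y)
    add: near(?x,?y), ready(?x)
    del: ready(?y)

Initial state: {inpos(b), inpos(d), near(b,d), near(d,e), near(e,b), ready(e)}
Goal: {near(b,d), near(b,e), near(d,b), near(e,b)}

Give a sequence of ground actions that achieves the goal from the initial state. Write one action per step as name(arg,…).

1. free(b,e)  →  {inpos(b), inpos(d), near(b,d), near(b,e), near(d,e), near(e,b), ready(b)}
2. free(d,b)  →  {inpos(b), inpos(d), near(b,d), near(b,e), near(d,b), near(d,e), near(e,b), ready(d)}

free(b,e); free(d,b)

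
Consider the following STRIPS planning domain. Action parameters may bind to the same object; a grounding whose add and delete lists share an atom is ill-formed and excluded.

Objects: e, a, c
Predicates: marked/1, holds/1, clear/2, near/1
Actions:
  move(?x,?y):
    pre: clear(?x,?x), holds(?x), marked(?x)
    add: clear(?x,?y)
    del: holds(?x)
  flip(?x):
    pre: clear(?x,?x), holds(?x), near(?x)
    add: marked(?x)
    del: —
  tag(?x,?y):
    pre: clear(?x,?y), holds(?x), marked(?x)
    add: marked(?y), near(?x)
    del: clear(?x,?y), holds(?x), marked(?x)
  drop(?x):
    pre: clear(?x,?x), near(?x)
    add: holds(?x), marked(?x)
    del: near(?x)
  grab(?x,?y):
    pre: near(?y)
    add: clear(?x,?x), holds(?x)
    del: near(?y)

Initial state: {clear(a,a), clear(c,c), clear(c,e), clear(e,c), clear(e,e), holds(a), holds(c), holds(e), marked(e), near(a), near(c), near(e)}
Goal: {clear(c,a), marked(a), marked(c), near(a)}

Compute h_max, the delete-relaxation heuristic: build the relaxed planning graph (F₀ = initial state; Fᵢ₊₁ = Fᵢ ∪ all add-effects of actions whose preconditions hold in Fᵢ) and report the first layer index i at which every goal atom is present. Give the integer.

2

F0 = init (12 atoms)
F1 = F0 ∪ {clear(e,a), marked(a), marked(c)}  (15 atoms)
F2 = F1 ∪ {clear(a,c), clear(a,e), clear(c,a)}  (18 atoms)
goal ⊆ F2  ⇒  h_max = 2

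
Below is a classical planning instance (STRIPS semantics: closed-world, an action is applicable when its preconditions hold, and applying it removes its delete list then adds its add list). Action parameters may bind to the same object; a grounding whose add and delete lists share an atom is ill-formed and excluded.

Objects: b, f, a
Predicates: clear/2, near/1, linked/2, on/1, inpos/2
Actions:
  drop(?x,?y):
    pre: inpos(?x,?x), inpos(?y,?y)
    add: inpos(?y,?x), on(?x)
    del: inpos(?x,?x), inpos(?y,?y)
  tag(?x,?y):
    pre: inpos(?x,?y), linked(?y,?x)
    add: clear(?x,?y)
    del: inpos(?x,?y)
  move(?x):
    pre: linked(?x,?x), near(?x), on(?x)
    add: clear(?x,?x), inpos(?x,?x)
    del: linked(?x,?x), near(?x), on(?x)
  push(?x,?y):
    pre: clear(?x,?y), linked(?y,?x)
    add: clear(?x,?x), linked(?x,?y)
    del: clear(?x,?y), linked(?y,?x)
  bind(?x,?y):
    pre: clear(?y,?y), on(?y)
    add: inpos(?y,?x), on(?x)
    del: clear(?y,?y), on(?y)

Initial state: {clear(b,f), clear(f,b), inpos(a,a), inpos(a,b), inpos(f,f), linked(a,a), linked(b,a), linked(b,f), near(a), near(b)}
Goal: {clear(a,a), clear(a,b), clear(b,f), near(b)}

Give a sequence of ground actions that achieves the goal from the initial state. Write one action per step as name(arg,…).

1. tag(a,b)  →  {clear(a,b), clear(b,f), clear(f,b), inpos(a,a), inpos(f,f), linked(a,a), linked(b,a), linked(b,f), near(a), near(b)}
2. tag(a,a)  →  {clear(a,a), clear(a,b), clear(b,f), clear(f,b), inpos(f,f), linked(a,a), linked(b,a), linked(b,f), near(a), near(b)}

tag(a,b); tag(a,a)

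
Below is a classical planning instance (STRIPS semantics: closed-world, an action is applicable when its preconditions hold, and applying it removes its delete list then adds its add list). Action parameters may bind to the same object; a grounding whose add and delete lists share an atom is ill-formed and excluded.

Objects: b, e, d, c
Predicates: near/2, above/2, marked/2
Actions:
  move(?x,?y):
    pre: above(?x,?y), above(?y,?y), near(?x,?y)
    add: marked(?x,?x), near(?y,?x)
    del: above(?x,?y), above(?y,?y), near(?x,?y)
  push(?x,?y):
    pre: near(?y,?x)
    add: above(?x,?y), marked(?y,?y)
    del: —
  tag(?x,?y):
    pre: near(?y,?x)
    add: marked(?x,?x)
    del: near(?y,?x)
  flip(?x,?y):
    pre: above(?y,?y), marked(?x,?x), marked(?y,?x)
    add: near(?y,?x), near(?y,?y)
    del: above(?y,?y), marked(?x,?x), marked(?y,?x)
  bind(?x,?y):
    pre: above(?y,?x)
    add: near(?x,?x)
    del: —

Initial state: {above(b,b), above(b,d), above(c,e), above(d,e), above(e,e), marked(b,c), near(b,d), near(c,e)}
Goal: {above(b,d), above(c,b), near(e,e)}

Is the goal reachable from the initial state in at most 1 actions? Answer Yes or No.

No

1. move(c,e)  →  {above(b,b), above(b,d), above(d,e), marked(b,c), marked(c,c), near(b,d), near(e,c)}
2. flip(c,b)  →  {above(b,d), above(d,e), near(b,b), near(b,c), near(b,d), near(e,c)}
3. push(c,b)  →  {above(b,d), above(c,b), above(d,e), marked(b,b), near(b,b), near(b,c), near(b,d), near(e,c)}
4. bind(e,d)  →  {above(b,d), above(c,b), above(d,e), marked(b,b), near(b,b), near(b,c), near(b,d), near(e,c), near(e,e)}
optimal plan length = 4; 4 > 1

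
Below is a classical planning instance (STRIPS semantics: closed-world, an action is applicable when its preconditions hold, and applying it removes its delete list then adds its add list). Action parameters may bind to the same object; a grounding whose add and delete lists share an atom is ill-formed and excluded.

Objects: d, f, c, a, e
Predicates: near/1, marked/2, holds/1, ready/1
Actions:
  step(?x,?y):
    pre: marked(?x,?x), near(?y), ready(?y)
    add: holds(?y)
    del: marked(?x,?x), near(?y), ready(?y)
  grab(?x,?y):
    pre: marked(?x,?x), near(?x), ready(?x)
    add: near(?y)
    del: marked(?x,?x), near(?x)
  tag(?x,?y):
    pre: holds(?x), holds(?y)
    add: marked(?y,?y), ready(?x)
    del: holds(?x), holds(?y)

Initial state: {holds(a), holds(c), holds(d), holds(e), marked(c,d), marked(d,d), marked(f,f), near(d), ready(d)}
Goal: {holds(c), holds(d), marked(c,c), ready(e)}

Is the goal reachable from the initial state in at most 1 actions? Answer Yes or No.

No

1. grab(d,c)  →  {holds(a), holds(c), holds(d), holds(e), marked(c,d), marked(f,f), near(c), ready(d)}
2. tag(c,c)  →  {holds(a), holds(d), holds(e), marked(c,c), marked(c,d), marked(f,f), near(c), ready(c), ready(d)}
3. step(f,c)  →  {holds(a), holds(c), holds(d), holds(e), marked(c,c), marked(c,d), ready(d)}
4. tag(e,a)  →  {holds(c), holds(d), marked(a,a), marked(c,c), marked(c,d), ready(d), ready(e)}
optimal plan length = 4; 4 > 1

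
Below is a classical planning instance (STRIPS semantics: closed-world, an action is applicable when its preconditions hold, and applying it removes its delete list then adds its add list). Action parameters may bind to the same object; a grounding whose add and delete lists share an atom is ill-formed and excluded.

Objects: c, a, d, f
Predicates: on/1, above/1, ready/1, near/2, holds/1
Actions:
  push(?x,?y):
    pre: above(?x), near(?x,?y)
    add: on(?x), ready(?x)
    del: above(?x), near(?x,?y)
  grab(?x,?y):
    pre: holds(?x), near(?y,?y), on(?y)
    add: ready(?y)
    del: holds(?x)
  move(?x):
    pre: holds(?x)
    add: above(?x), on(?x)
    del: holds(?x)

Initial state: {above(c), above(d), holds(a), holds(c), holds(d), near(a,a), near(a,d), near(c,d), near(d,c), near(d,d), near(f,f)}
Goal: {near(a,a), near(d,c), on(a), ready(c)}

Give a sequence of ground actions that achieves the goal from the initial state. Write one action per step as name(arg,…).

push(c,d); move(a)

1. push(c,d)  →  {above(d), holds(a), holds(c), holds(d), near(a,a), near(a,d), near(d,c), near(d,d), near(f,f), on(c), ready(c)}
2. move(a)  →  {above(a), above(d), holds(c), holds(d), near(a,a), near(a,d), near(d,c), near(d,d), near(f,f), on(a), on(c), ready(c)}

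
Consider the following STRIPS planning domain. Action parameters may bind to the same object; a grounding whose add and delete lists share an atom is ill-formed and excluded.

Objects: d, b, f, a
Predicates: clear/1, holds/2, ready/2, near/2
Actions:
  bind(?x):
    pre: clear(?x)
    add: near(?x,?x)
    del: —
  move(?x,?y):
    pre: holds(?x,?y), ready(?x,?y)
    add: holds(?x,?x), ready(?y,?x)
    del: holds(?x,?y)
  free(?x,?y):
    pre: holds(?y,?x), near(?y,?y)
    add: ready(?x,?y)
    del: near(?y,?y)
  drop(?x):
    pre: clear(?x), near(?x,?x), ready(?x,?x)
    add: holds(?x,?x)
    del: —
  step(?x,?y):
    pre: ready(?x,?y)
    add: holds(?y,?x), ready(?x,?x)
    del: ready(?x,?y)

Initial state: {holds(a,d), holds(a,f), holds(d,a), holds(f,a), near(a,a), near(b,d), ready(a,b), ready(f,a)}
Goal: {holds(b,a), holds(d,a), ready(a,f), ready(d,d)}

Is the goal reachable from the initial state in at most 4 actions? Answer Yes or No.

1. move(f,a)  →  {holds(a,d), holds(a,f), holds(d,a), holds(f,f), near(a,a), near(b,d), ready(a,b), ready(a,f), ready(f,a)}
2. free(d,a)  →  {holds(a,d), holds(a,f), holds(d,a), holds(f,f), near(b,d), ready(a,b), ready(a,f), ready(d,a), ready(f,a)}
3. step(d,a)  →  {holds(a,d), holds(a,f), holds(d,a), holds(f,f), near(b,d), ready(a,b), ready(a,f), ready(d,d), ready(f,a)}
4. step(a,b)  →  {holds(a,d), holds(a,f), holds(b,a), holds(d,a), holds(f,f), near(b,d), ready(a,a), ready(a,f), ready(d,d), ready(f,a)}
optimal plan length = 4; 4 ≤ 4

Yes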